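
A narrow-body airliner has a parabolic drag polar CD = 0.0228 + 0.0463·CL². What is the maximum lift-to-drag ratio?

(L/D)max = 15.4

For CD = CD0 + K·CL², (L/D)max occurs at CL* = √(CD0/K) and equals 1/(2√(K·CD0)).
(L/D)max = 1/(2√(0.0463 × 0.0228)) = 1/(2 × 0.03249) = 15.4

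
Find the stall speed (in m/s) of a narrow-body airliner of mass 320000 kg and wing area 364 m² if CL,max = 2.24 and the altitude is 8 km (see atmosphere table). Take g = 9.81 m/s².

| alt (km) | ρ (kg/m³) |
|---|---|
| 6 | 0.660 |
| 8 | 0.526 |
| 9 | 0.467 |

At 8 km, from the table: ρ = 0.526 kg/m³.
Weight W = mg = 320000 × 9.81 = 3.139×10^6 N.
V_stall = √(2W/(ρ·S·CL,max)) = √(2 × 3.139×10^6 / (0.526 × 364 × 2.24))
V_stall = √14640 = 121 m/s

V_stall = 121 m/s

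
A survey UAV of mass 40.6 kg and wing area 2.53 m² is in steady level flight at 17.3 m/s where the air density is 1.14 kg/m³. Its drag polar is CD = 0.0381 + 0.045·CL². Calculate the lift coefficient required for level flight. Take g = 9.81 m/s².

Weight W = mg = 40.6 × 9.81 = 398.29 N; in level flight L = W.
q = ½ρv² = ½ × 1.14 × 17.3² = 170.6 Pa.
CL = 2W/(ρv²S) = 2×398.29/(1.14×17.3²×2.53) = 0.9228.

CL = 0.923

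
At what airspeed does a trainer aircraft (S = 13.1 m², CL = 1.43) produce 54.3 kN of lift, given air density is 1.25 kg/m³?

v = 68.1 m/s

L = ½ρv²S·CL ⇒ v = √(2L/(ρ·S·CL))
v = √(2 × 54300 / (1.25 × 13.1 × 1.43)) = √4638 = 68.1 m/s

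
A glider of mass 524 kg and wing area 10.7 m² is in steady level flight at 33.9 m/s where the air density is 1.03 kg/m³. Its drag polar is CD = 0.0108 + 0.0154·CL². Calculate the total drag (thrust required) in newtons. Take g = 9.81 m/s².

In steady level flight, lift balances weight: W = mg = 524 × 9.81 = 5140.4 N.
q = ½ρv² = ½ × 1.03 × 33.9² = 591.8 Pa.
CL = W/(q·S) = 5140.4 / (591.8 × 10.7) = 0.8117.
CD = 0.0108 + 0.0154 × 0.8117² = 0.02095.
D = q·S·CD = 591.8 × 10.7 × 0.02095 = 132.7 N

D = 133 N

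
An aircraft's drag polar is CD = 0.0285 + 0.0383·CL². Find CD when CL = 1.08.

CD = 0.0285 + 0.0383 × 1.08² = 0.0285 + 0.04467 = 0.0732

CD = 0.0732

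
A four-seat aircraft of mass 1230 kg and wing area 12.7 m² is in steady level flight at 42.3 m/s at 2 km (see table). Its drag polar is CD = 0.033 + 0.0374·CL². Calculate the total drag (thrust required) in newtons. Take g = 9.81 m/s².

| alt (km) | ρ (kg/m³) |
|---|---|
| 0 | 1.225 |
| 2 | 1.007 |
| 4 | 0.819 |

At 2 km, from the table: ρ = 1.007 kg/m³.
In steady level flight, lift balances weight: W = mg = 1230 × 9.81 = 12066 N.
Dynamic pressure q = 0.5 × 1.007 × 42.3² = 900.9 Pa.
CL = W/(q·S) = 12066 / (900.9 × 12.7) = 1.055.
CD = 0.033 + 0.0374 × 1.055² = 0.0746.
D = q·S·CD = 900.9 × 12.7 × 0.0746 = 853.5 N

D = 853 N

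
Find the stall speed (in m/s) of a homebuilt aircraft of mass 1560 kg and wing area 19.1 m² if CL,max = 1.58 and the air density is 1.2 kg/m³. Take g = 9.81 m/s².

V_stall = 29.1 m/s

Stall occurs when L = W at CL,max. W = mg = 1560 × 9.81 = 15300 N.
V_stall = √(2W/(ρ·S·CL,max)) = √(2 × 15300 / (1.2 × 19.1 × 1.58))
V_stall = √845.2 = 29.1 m/s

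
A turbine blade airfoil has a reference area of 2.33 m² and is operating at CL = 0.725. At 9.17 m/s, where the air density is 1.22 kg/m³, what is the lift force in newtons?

Dynamic pressure q = ½ρv² = ½ × 1.22 × 9.17² = 51.29 Pa.
L = q·S·CL = 51.29 × 2.33 × 0.725 = 86.6 N

L = 86.6 N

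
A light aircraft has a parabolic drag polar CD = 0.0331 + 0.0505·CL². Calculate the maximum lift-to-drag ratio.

(L/D)max = 12.2

For CD = CD0 + K·CL², (L/D)max occurs at CL* = √(CD0/K) and equals 1/(2√(K·CD0)).
(L/D)max = 1/(2√(0.0505 × 0.0331)) = 1/(2 × 0.04088) = 12.2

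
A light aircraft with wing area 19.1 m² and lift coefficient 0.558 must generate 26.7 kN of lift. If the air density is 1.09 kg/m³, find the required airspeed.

L = ½ρv²S·CL ⇒ v = √(2L/(ρ·S·CL))
v = √(2 × 26700 / (1.09 × 19.1 × 0.558)) = √4597 = 67.8 m/s

v = 67.8 m/s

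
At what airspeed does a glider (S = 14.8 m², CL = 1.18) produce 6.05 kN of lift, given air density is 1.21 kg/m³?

v = 23.9 m/s

L = ½ρv²S·CL ⇒ v = √(2L/(ρ·S·CL))
v = √(2 × 6050 / (1.21 × 14.8 × 1.18)) = √572.6 = 23.9 m/s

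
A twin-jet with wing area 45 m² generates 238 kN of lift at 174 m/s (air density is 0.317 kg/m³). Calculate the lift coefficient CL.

CL = 1.1

From L = ½ρv²S·CL, rearranging gives CL = 2L/(ρv²S).
CL = 2 × 2.38×10^5 / (0.317 × 174² × 45) = 1.1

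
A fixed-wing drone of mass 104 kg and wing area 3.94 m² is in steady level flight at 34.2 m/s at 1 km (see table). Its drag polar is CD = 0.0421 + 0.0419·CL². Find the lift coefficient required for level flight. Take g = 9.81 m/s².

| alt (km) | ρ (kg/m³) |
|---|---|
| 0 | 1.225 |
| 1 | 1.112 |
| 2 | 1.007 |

At 1 km, from the table: ρ = 1.112 kg/m³.
In steady level flight, lift balances weight: W = mg = 104 × 9.81 = 1020.2 N.
Dynamic pressure q = 0.5 × 1.112 × 34.2² = 650.3 Pa.
Required CL = L/(qS) = 1020.2/(650.3·3.94) = 0.3982.

CL = 0.398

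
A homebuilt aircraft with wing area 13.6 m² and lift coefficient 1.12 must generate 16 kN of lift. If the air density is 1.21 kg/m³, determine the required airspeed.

v = 41.7 m/s

L = ½ρv²S·CL ⇒ v = √(2L/(ρ·S·CL))
v = √(2 × 16000 / (1.21 × 13.6 × 1.12)) = √1736 = 41.7 m/s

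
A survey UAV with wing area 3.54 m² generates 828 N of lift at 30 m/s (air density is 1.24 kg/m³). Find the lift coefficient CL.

From L = ½ρv²S·CL, rearranging gives CL = 2L/(ρv²S).
CL = 2 × 828 / (1.24 × 30² × 3.54) = 0.419

CL = 0.419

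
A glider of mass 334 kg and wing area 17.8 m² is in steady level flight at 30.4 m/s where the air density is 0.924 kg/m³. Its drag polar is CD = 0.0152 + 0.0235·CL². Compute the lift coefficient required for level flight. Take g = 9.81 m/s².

CL = 0.431

Weight W = mg = 334 × 9.81 = 3276.5 N; in level flight L = W.
Dynamic pressure q = 0.5 × 0.924 × 30.4² = 427 Pa.
CL = 2W/(ρv²S) = 2×3276.5/(0.924×30.4²×17.8) = 0.4311.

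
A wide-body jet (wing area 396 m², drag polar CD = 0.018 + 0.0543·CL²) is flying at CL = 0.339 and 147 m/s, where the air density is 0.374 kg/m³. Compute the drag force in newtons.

D = 38800 N

CD = 0.018 + 0.0543 × 0.339² = 0.02424
D = ½ρv²S·CD = ½ × 0.374 × 147² × 396 × 0.02424 = 38800 N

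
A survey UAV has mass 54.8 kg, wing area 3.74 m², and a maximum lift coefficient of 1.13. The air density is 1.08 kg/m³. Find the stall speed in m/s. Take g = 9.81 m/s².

At stall, lift equals weight: L = W = m·g = 54.8 × 9.81 = 537.6 N.
From L = ½ρV²S·CL,max = W: V_stall = √(2W/(ρSCL,max)) = √(2·537.6/(1.08·3.74·1.13))
V_stall = √235.6 = 15.3 m/s

V_stall = 15.3 m/s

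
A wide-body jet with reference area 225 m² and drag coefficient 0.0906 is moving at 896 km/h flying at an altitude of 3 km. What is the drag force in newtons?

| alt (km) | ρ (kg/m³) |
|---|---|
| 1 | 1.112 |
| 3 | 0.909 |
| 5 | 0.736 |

At 3 km, from the table: ρ = 0.909 kg/m³.
Convert speed: v = 896 km/h ÷ 3.6 = 248.9 m/s.
Dynamic pressure q = ½ρv² = ½ × 0.909 × 248.9² = 28150 Pa.
D = q·S·CD = 28150 × 225 × 0.0906 = 5.74×10^5 N ≈ 574 kN

D = 5.74×10^5 N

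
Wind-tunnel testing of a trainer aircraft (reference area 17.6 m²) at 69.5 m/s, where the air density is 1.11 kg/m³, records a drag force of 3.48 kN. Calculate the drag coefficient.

From D = ½ρv²S·CD, rearranging gives CD = 2D/(ρv²S).
CD = 2 × 3480 / (1.11 × 69.5² × 17.6) = 0.0738

CD = 0.0738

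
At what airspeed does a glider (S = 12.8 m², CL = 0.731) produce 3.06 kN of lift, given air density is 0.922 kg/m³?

v = 26.6 m/s

L = ½ρv²S·CL ⇒ v = √(2L/(ρ·S·CL))
v = √(2 × 3060 / (0.922 × 12.8 × 0.731)) = √709.4 = 26.6 m/s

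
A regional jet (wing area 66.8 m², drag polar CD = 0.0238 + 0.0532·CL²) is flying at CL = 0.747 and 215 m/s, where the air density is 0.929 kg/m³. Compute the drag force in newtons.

CD = 0.0238 + 0.0532 × 0.747² = 0.05349
D = ½ρv²S·CD = ½ × 0.929 × 215² × 66.8 × 0.05349 = 76700 N

D = 76700 N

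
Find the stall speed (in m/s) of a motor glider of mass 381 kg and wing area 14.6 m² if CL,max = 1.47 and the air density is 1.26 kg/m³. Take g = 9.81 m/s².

V_stall = 16.6 m/s

At stall, lift equals weight: L = W = m·g = 381 × 9.81 = 3738 N.
V_stall = √(2W/(ρ·S·CL,max)) = √(2 × 3738 / (1.26 × 14.6 × 1.47))
V_stall = √276.4 = 16.6 m/s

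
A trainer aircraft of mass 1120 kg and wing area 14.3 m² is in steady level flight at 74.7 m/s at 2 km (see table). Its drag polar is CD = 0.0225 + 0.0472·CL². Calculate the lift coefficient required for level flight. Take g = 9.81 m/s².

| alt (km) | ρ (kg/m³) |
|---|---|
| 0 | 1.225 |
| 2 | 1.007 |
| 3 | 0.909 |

CL = 0.273

At 2 km, from the table: ρ = 1.007 kg/m³.
Level flight ⇒ L = W = m·g = 1120 × 9.81 = 10987 N.
Dynamic pressure q = 0.5 × 1.007 × 74.7² = 2810 Pa.
CL = W/(q·S) = 10987 / (2810 × 14.3) = 0.2735.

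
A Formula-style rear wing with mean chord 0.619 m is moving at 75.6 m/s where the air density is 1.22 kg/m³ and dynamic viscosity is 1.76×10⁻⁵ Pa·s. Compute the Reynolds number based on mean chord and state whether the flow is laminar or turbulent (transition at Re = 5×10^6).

Re = 3.24×10^6 (laminar)

Re = ρ·v·c/μ = 1.22 × 75.6 × 0.619 / (1.76×10⁻⁵) = 3.24×10^6
Since 3.24×10^6 < 5×10^6, the flow is laminar.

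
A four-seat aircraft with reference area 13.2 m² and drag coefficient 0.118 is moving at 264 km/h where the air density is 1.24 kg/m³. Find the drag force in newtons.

D = 5190 N

Convert speed: v = 264 km/h ÷ 3.6 = 73.33 m/s.
D = ½ρv²S·CD = ½ × 1.24 × 73.33² × 13.2 × 0.118 = 5190 N ≈ 5.19 kN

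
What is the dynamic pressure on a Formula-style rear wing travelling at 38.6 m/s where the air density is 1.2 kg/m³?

q = 894 Pa

q = ½ρv² = ½ × 1.2 × 38.6² = 894 Pa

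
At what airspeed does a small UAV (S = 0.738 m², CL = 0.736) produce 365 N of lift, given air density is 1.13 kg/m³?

L = ½ρv²S·CL ⇒ v = √(2L/(ρ·S·CL))
v = √(2 × 365 / (1.13 × 0.738 × 0.736)) = √1189 = 34.5 m/s

v = 34.5 m/s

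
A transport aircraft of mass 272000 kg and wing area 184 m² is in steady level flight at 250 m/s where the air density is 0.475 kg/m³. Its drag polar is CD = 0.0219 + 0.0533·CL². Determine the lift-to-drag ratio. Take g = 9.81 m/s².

L/D = 13.4

Level flight ⇒ L = W = m·g = 272000 × 9.81 = 2.6683×10^6 N.
Dynamic pressure q = 0.5 × 0.475 × 250² = 14840 Pa.
CL = W/(q·S) = 2.6683×10^6 / (14840 × 184) = 0.977.
CD = 0.0219 + 0.0533 × 0.977² = 0.07277.
L/D = CL/CD = 0.977 / 0.07277 = 13.4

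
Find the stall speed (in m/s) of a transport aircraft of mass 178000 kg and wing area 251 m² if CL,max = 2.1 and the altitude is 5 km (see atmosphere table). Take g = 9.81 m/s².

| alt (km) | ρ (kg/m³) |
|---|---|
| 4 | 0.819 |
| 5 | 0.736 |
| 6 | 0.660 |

V_stall = 94.9 m/s

At 5 km, from the table: ρ = 0.736 kg/m³.
At stall, lift equals weight: L = W = m·g = 178000 × 9.81 = 1.746×10^6 N.
From L = ½ρV²S·CL,max = W: V_stall = √(2W/(ρSCL,max)) = √(2·1.746×10^6/(0.736·251·2.1))
V_stall = √9002 = 94.9 m/s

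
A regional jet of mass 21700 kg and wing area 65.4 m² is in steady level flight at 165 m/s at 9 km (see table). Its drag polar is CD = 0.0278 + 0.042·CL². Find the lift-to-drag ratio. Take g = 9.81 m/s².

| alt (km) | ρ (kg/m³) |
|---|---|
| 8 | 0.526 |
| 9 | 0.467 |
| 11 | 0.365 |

L/D = 13.2

At 9 km, from the table: ρ = 0.467 kg/m³.
Level flight ⇒ L = W = m·g = 21700 × 9.81 = 2.1288×10^5 N.
q = ½ρv² = ½ × 0.467 × 165² = 6357 Pa.
CL = W/(q·S) = 2.1288×10^5 / (6357 × 65.4) = 0.512.
CD = 0.0278 + 0.042 × 0.512² = 0.03881.
L/D = CL/CD = 0.512 / 0.03881 = 13.2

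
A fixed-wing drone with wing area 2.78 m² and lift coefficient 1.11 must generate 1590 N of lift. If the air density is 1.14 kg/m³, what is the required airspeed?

L = ½ρv²S·CL ⇒ v = √(2L/(ρ·S·CL))
v = √(2 × 1590 / (1.14 × 2.78 × 1.11)) = √904 = 30.1 m/s

v = 30.1 m/s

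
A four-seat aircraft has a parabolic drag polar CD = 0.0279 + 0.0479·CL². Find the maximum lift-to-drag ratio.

For CD = CD0 + K·CL², (L/D)max occurs at CL* = √(CD0/K) and equals 1/(2√(K·CD0)).
(L/D)max = 1/(2√(0.0479 × 0.0279)) = 1/(2 × 0.03656) = 13.7

(L/D)max = 13.7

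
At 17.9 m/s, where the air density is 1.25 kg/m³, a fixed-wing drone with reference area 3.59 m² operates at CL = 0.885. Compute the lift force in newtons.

L = 636 N

Dynamic pressure q = ½ρv² = ½ × 1.25 × 17.9² = 200.3 Pa.
L = q·S·CL = 200.3 × 3.59 × 0.885 = 636 N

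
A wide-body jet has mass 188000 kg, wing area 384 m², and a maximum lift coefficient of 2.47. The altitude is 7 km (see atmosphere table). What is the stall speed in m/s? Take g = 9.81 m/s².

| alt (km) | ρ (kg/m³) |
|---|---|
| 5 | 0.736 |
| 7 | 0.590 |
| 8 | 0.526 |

V_stall = 81.2 m/s

At 7 km, from the table: ρ = 0.590 kg/m³.
At stall, lift equals weight: L = W = m·g = 188000 × 9.81 = 1.844×10^6 N.
V_stall = √(2W/(ρ·S·CL,max)) = √(2 × 1.844×10^6 / (0.59 × 384 × 2.47))
V_stall = √6591 = 81.2 m/s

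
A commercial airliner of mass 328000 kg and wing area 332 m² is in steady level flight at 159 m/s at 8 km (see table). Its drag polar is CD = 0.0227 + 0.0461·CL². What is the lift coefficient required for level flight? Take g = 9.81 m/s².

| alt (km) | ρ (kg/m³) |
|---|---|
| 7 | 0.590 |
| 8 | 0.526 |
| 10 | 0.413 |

At 8 km, from the table: ρ = 0.526 kg/m³.
Weight W = mg = 328000 × 9.81 = 3.2177×10^6 N; in level flight L = W.
Dynamic pressure q = 0.5 × 0.526 × 159² = 6649 Pa.
Required CL = L/(qS) = 3.2177×10^6/(6649·332) = 1.458.

CL = 1.46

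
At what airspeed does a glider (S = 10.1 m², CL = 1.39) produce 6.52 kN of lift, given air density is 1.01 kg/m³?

L = ½ρv²S·CL ⇒ v = √(2L/(ρ·S·CL))
v = √(2 × 6520 / (1.01 × 10.1 × 1.39)) = √919.6 = 30.3 m/s

v = 30.3 m/s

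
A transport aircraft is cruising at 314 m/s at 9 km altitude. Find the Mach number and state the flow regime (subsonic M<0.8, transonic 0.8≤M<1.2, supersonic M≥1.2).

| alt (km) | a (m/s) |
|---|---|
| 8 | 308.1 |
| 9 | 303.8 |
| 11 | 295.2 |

M = 1.03 (transonic)

At 9 km, from the table: a = 303.8 m/s.
M = v/a = 314 / 303.8 = 1.03
M = 1.03 → transonic.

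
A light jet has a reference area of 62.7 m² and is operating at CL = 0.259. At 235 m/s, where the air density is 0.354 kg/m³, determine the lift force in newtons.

L = 1.59×10^5 N

L = ½ρv²S·CL = ½ × 0.354 × 235² × 62.7 × 0.259 = 1.59×10^5 N ≈ 159 kN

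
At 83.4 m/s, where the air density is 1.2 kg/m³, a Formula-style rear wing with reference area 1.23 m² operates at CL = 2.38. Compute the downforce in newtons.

L = 12200 N

Dynamic pressure q = ½ρv² = ½ × 1.2 × 83.4² = 4173 Pa.
L = q·S·CL = 4173 × 1.23 × 2.38 = 12200 N ≈ 12.2 kN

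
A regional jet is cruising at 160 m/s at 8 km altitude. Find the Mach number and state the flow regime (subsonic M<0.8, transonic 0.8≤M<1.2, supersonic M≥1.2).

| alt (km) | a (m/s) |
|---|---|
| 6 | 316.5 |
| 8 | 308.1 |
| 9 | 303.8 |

M = 0.519 (subsonic)

At 8 km, from the table: a = 308.1 m/s.
M = v/a = 160 / 308.1 = 0.519
M = 0.519 → subsonic.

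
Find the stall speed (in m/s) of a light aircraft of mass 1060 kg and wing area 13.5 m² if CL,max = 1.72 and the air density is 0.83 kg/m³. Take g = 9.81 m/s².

V_stall = 32.8 m/s

Weight W = mg = 1060 × 9.81 = 10400 N.
V_stall = √(2W/(ρ·S·CL,max)) = √(2 × 10400 / (0.83 × 13.5 × 1.72))
V_stall = √1079 = 32.8 m/s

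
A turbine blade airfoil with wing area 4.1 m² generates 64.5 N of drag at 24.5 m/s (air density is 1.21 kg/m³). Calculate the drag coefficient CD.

From D = ½ρv²S·CD, rearranging gives CD = 2D/(ρv²S).
CD = 2 × 64.5 / (1.21 × 24.5² × 4.1) = 0.0433

CD = 0.0433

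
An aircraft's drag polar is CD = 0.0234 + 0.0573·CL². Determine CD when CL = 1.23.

CD = 0.0234 + 0.0573 × 1.23² = 0.0234 + 0.08669 = 0.11

CD = 0.11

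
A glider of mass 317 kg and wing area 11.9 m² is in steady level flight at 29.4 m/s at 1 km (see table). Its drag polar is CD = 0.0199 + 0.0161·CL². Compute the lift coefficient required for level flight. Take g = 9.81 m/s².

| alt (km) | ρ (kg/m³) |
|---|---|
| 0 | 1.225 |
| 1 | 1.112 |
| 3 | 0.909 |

At 1 km, from the table: ρ = 1.112 kg/m³.
Weight W = mg = 317 × 9.81 = 3109.8 N; in level flight L = W.
Dynamic pressure q = 0.5 × 1.112 × 29.4² = 480.6 Pa.
CL = 2W/(ρv²S) = 2×3109.8/(1.112×29.4²×11.9) = 0.5438.

CL = 0.544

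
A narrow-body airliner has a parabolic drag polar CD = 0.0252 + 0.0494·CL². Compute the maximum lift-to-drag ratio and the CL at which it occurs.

(L/D)max = 14.2, at CL = 0.714

For CD = CD0 + K·CL², (L/D)max occurs at CL* = √(CD0/K) and equals 1/(2√(K·CD0)).
(L/D)max = 1/(2√(0.0494 × 0.0252)) = 1/(2 × 0.03528) = 14.2
CL* = √(0.0252/0.0494) = 0.714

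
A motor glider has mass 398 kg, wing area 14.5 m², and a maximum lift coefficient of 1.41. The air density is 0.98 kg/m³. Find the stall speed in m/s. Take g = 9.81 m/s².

V_stall = 19.7 m/s

Stall occurs when L = W at CL,max. W = mg = 398 × 9.81 = 3904 N.
V_stall = √(2W/(ρ·S·CL,max)) = √(2 × 3904 / (0.98 × 14.5 × 1.41))
V_stall = √389.7 = 19.7 m/s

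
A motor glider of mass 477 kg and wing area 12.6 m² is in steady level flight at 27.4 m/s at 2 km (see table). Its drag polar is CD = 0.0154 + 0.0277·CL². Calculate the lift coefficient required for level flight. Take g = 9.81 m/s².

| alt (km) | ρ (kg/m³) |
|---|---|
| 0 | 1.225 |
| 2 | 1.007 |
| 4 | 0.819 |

At 2 km, from the table: ρ = 1.007 kg/m³.
In steady level flight, lift balances weight: W = mg = 477 × 9.81 = 4679.4 N.
Dynamic pressure q = 0.5 × 1.007 × 27.4² = 378 Pa.
Required CL = L/(qS) = 4679.4/(378·12.6) = 0.9825.

CL = 0.982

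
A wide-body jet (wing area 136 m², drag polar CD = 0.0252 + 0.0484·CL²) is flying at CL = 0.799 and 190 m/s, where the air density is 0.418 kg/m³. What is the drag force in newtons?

D = 57600 N

CD = 0.0252 + 0.0484 × 0.799² = 0.0561
D = ½ρv²S·CD = ½ × 0.418 × 190² × 136 × 0.0561 = 57600 N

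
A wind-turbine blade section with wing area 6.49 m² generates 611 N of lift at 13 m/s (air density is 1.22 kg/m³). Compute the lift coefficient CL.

CL = 0.913

From L = ½ρv²S·CL, rearranging gives CL = 2L/(ρv²S).
CL = 2 × 611 / (1.22 × 13² × 6.49) = 0.913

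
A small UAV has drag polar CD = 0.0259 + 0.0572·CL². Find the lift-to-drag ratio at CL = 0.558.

CD = 0.0259 + 0.0572 × 0.558² = 0.04371
L/D = CL/CD = 0.558 / 0.04371 = 12.8

L/D = 12.8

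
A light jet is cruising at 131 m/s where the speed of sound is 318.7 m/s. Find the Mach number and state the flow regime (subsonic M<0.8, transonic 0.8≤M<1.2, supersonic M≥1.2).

M = v/a = 131 / 318.7 = 0.411
M = 0.411 → subsonic.

M = 0.411 (subsonic)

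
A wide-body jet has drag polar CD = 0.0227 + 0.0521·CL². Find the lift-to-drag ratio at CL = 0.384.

L/D = 12.6

CD = 0.0227 + 0.0521 × 0.384² = 0.03038
L/D = CL/CD = 0.384 / 0.03038 = 12.6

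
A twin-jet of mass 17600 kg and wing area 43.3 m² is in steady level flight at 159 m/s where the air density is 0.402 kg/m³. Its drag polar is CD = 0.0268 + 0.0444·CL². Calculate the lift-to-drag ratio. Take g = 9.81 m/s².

Weight W = mg = 17600 × 9.81 = 1.7266×10^5 N; in level flight L = W.
q = ½ρv² = ½ × 0.402 × 159² = 5081 Pa.
Required CL = L/(qS) = 1.7266×10^5/(5081·43.3) = 0.7847.
CD = 0.0268 + 0.0444 × 0.7847² = 0.05414.
L/D = CL/CD = 0.7847 / 0.05414 = 14.5

L/D = 14.5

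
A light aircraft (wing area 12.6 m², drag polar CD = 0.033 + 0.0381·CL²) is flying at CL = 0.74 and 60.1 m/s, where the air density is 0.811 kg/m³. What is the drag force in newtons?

D = 994 N

CD = 0.033 + 0.0381 × 0.74² = 0.05386
D = ½ρv²S·CD = ½ × 0.811 × 60.1² × 12.6 × 0.05386 = 994 N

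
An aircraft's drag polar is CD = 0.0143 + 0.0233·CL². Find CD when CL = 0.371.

CD = 0.0143 + 0.0233 × 0.371² = 0.0143 + 0.003207 = 0.0175

CD = 0.0175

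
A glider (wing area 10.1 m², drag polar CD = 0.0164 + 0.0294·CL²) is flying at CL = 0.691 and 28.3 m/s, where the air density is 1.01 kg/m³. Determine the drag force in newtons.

CD = 0.0164 + 0.0294 × 0.691² = 0.03044
D = ½ρv²S·CD = ½ × 1.01 × 28.3² × 10.1 × 0.03044 = 124 N

D = 124 N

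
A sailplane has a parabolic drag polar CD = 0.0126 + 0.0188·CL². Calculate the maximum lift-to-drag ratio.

For CD = CD0 + K·CL², (L/D)max occurs at CL* = √(CD0/K) and equals 1/(2√(K·CD0)).
(L/D)max = 1/(2√(0.0188 × 0.0126)) = 1/(2 × 0.01539) = 32.5

(L/D)max = 32.5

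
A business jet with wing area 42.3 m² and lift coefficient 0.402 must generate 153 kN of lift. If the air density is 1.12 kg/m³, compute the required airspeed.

v = 127 m/s

L = ½ρv²S·CL ⇒ v = √(2L/(ρ·S·CL))
v = √(2 × 1.53×10^5 / (1.12 × 42.3 × 0.402)) = √16070 = 127 m/s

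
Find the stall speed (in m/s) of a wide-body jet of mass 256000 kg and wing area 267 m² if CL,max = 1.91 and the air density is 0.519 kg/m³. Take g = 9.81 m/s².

Stall occurs when L = W at CL,max. W = mg = 256000 × 9.81 = 2.511×10^6 N.
V_stall = √(2W/(ρ·S·CL,max)) = √(2 × 2.511×10^6 / (0.519 × 267 × 1.91))
V_stall = √18980 = 138 m/s

V_stall = 138 m/s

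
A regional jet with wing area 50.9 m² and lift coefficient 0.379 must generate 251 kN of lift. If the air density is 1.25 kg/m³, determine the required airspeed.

L = ½ρv²S·CL ⇒ v = √(2L/(ρ·S·CL))
v = √(2 × 2.51×10^5 / (1.25 × 50.9 × 0.379)) = √20820 = 144 m/s

v = 144 m/s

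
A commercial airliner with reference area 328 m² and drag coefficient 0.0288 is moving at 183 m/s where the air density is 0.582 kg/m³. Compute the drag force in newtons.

Dynamic pressure q = ½ρv² = ½ × 0.582 × 183² = 9745 Pa.
D = q·S·CD = 9745 × 328 × 0.0288 = 92100 N ≈ 92.1 kN

D = 92100 N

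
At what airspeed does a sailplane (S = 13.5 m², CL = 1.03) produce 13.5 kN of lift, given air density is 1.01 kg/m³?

v = 43.8 m/s

L = ½ρv²S·CL ⇒ v = √(2L/(ρ·S·CL))
v = √(2 × 13500 / (1.01 × 13.5 × 1.03)) = √1923 = 43.8 m/s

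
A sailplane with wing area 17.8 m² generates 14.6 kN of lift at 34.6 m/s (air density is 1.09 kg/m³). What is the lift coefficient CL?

From L = ½ρv²S·CL, rearranging gives CL = 2L/(ρv²S).
CL = 2 × 14600 / (1.09 × 34.6² × 17.8) = 1.26

CL = 1.26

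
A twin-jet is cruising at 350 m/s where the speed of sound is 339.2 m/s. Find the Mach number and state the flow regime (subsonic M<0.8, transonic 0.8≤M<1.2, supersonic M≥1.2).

M = 1.03 (transonic)

M = v/a = 350 / 339.2 = 1.03
M = 1.03 → transonic.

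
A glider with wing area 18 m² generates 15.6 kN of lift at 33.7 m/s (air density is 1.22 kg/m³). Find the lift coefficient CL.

CL = 1.25

From L = ½ρv²S·CL, rearranging gives CL = 2L/(ρv²S).
CL = 2 × 15600 / (1.22 × 33.7² × 18) = 1.25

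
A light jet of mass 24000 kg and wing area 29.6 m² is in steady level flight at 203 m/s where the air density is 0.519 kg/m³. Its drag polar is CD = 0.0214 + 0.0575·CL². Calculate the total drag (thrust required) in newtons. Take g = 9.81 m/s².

Level flight ⇒ L = W = m·g = 24000 × 9.81 = 2.3544×10^5 N.
q = ½ρv² = ½ × 0.519 × 203² = 10690 Pa.
CL = W/(q·S) = 2.3544×10^5 / (10690 × 29.6) = 0.7438.
CD = 0.0214 + 0.0575 × 0.7438² = 0.05321.
D = q·S·CD = 10690 × 29.6 × 0.05321 = 16840 N

D = 16800 N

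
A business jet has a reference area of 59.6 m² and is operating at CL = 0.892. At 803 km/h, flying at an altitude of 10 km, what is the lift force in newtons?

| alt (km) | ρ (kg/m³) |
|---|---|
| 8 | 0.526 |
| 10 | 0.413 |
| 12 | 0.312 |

L = 5.46×10^5 N

At 10 km, from the table: ρ = 0.413 kg/m³.
Convert speed: v = 803 km/h ÷ 3.6 = 223.1 m/s.
L = ½ρv²S·CL = ½ × 0.413 × 223.1² × 59.6 × 0.892 = 5.46×10^5 N ≈ 546 kN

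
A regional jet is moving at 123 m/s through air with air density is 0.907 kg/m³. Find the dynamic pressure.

q = 6860 Pa

q = ½ρv² = ½ × 0.907 × 123² = 6860 Pa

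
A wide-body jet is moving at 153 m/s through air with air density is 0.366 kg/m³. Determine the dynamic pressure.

q = 4280 Pa

q = ½ρv² = ½ × 0.366 × 153² = 4280 Pa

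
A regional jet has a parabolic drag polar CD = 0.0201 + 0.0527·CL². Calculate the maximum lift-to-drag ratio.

(L/D)max = 15.4

For CD = CD0 + K·CL², (L/D)max occurs at CL* = √(CD0/K) and equals 1/(2√(K·CD0)).
(L/D)max = 1/(2√(0.0527 × 0.0201)) = 1/(2 × 0.03255) = 15.4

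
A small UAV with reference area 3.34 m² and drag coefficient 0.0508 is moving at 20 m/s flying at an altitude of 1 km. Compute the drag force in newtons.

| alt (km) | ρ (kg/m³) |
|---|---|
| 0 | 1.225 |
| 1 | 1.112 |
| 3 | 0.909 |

At 1 km, from the table: ρ = 1.112 kg/m³.
Dynamic pressure q = ½ρv² = ½ × 1.112 × 20² = 222.4 Pa.
D = q·S·CD = 222.4 × 3.34 × 0.0508 = 37.7 N

D = 37.7 N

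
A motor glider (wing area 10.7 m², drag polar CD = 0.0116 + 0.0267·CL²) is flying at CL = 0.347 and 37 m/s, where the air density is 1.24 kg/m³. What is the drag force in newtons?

D = 135 N

CD = 0.0116 + 0.0267 × 0.347² = 0.01481
D = ½ρv²S·CD = ½ × 1.24 × 37² × 10.7 × 0.01481 = 135 N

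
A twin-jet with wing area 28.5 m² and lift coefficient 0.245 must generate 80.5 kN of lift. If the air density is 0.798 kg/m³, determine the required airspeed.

L = ½ρv²S·CL ⇒ v = √(2L/(ρ·S·CL))
v = √(2 × 80500 / (0.798 × 28.5 × 0.245)) = √28890 = 170 m/s

v = 170 m/s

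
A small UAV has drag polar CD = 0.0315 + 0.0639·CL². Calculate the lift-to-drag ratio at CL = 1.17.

L/D = 9.83

CD = 0.0315 + 0.0639 × 1.17² = 0.119
L/D = CL/CD = 1.17 / 0.119 = 9.83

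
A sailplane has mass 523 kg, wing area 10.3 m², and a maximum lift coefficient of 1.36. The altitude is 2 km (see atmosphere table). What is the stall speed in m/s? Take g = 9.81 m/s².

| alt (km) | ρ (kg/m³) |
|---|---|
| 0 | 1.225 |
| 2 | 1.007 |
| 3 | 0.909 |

At 2 km, from the table: ρ = 1.007 kg/m³.
Weight W = mg = 523 × 9.81 = 5131 N.
From L = ½ρV²S·CL,max = W: V_stall = √(2W/(ρSCL,max)) = √(2·5131/(1.007·10.3·1.36))
V_stall = √727.4 = 27 m/s

V_stall = 27 m/s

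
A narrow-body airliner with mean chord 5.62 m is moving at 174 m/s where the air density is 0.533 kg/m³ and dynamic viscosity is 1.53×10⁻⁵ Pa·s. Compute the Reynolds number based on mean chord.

Re = 3.41×10^7

Re = ρ·v·c/μ = 0.533 × 174 × 5.62 / (1.53×10⁻⁵) = 3.41×10^7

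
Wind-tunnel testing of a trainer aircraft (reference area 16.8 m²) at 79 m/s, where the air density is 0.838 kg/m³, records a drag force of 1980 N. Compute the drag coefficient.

From D = ½ρv²S·CD, rearranging gives CD = 2D/(ρv²S).
CD = 2 × 1980 / (0.838 × 79² × 16.8) = 0.0451

CD = 0.0451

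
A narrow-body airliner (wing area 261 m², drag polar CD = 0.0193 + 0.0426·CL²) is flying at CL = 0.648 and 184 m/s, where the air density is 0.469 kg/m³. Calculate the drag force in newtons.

CD = 0.0193 + 0.0426 × 0.648² = 0.03719
D = ½ρv²S·CD = ½ × 0.469 × 184² × 261 × 0.03719 = 77100 N

D = 77100 N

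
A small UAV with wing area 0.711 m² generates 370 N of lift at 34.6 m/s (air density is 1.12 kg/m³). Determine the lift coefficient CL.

From L = ½ρv²S·CL, rearranging gives CL = 2L/(ρv²S).
CL = 2 × 370 / (1.12 × 34.6² × 0.711) = 0.776

CL = 0.776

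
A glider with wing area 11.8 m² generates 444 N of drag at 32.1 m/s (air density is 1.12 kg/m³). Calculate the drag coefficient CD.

CD = 0.0652

From D = ½ρv²S·CD, rearranging gives CD = 2D/(ρv²S).
CD = 2 × 444 / (1.12 × 32.1² × 11.8) = 0.0652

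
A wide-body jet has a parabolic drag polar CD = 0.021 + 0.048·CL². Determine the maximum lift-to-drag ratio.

(L/D)max = 15.7

For CD = CD0 + K·CL², (L/D)max occurs at CL* = √(CD0/K) and equals 1/(2√(K·CD0)).
(L/D)max = 1/(2√(0.048 × 0.021)) = 1/(2 × 0.03175) = 15.7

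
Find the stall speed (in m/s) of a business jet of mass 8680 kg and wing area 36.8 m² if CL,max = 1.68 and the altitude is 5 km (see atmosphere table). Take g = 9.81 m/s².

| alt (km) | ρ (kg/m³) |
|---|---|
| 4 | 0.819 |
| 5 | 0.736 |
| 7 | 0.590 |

V_stall = 61.2 m/s

At 5 km, from the table: ρ = 0.736 kg/m³.
Weight W = mg = 8680 × 9.81 = 85150 N.
From L = ½ρV²S·CL,max = W: V_stall = √(2W/(ρSCL,max)) = √(2·85150/(0.736·36.8·1.68))
V_stall = √3743 = 61.2 m/s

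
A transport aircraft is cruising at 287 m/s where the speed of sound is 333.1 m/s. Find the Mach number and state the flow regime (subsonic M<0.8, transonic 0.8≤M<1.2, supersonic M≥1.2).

M = 0.862 (transonic)

M = v/a = 287 / 333.1 = 0.862
M = 0.862 → transonic.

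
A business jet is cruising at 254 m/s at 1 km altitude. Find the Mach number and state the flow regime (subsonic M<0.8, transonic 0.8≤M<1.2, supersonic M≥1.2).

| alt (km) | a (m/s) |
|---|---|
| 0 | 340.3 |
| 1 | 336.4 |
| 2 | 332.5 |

At 1 km, from the table: a = 336.4 m/s.
M = v/a = 254 / 336.4 = 0.755
M = 0.755 → subsonic.

M = 0.755 (subsonic)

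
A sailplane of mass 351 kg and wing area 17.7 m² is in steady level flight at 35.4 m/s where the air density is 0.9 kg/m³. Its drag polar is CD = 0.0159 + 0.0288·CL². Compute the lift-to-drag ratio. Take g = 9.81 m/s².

Weight W = mg = 351 × 9.81 = 3443.3 N; in level flight L = W.
Dynamic pressure q = 0.5 × 0.9 × 35.4² = 563.9 Pa.
Required CL = L/(qS) = 3443.3/(563.9·17.7) = 0.345.
CD = 0.0159 + 0.0288 × 0.345² = 0.01933.
L/D = CL/CD = 0.345 / 0.01933 = 17.8

L/D = 17.8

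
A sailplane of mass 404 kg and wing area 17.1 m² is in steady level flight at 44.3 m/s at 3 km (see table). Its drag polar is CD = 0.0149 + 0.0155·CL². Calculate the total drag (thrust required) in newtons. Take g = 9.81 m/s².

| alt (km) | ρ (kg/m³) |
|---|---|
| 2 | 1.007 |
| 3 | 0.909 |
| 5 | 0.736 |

D = 243 N

At 3 km, from the table: ρ = 0.909 kg/m³.
Level flight ⇒ L = W = m·g = 404 × 9.81 = 3963.2 N.
Dynamic pressure q = 0.5 × 0.909 × 44.3² = 892 Pa.
CL = W/(q·S) = 3963.2 / (892 × 17.1) = 0.2598.
CD = 0.0149 + 0.0155 × 0.2598² = 0.01595.
D = q·S·CD = 892 × 17.1 × 0.01595 = 243.2 N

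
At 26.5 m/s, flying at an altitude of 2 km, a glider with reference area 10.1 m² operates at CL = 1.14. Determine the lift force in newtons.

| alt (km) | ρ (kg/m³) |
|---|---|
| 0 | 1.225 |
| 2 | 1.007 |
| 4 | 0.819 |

L = 4070 N

At 2 km, from the table: ρ = 1.007 kg/m³.
Dynamic pressure q = ½ρv² = ½ × 1.007 × 26.5² = 353.6 Pa.
L = q·S·CL = 353.6 × 10.1 × 1.14 = 4070 N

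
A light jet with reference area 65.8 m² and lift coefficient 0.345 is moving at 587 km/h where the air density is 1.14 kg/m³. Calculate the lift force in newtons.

Convert speed: v = 587 km/h ÷ 3.6 = 163.1 m/s.
L = ½ρv²S·CL = ½ × 1.14 × 163.1² × 65.8 × 0.345 = 3.44×10^5 N ≈ 344 kN

L = 3.44×10^5 N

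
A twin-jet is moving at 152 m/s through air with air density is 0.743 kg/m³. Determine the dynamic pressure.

q = 8580 Pa

q = ½ρv² = ½ × 0.743 × 152² = 8580 Pa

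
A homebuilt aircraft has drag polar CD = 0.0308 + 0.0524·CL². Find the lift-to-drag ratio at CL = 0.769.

CD = 0.0308 + 0.0524 × 0.769² = 0.06179
L/D = CL/CD = 0.769 / 0.06179 = 12.4

L/D = 12.4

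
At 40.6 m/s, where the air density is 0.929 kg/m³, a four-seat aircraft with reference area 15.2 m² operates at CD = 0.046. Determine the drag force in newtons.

D = ½ρv²S·CD = ½ × 0.929 × 40.6² × 15.2 × 0.046 = 535 N

D = 535 N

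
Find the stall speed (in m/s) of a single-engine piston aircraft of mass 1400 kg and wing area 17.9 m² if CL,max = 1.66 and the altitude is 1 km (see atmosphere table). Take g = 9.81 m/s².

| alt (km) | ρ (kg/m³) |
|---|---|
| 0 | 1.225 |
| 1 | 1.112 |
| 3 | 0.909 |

V_stall = 28.8 m/s

At 1 km, from the table: ρ = 1.112 kg/m³.
At stall, lift equals weight: L = W = m·g = 1400 × 9.81 = 13730 N.
From L = ½ρV²S·CL,max = W: V_stall = √(2W/(ρSCL,max)) = √(2·13730/(1.112·17.9·1.66))
V_stall = √831.3 = 28.8 m/s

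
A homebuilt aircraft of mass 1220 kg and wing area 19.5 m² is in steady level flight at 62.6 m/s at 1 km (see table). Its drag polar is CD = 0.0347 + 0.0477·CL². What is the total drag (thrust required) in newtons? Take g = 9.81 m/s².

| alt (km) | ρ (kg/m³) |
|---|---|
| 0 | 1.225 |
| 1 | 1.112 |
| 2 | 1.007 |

At 1 km, from the table: ρ = 1.112 kg/m³.
Weight W = mg = 1220 × 9.81 = 11968 N; in level flight L = W.
Dynamic pressure q = 0.5 × 1.112 × 62.6² = 2179 Pa.
Required CL = L/(qS) = 11968/(2179·19.5) = 0.2817.
CD = 0.0347 + 0.0477 × 0.2817² = 0.03848.
D = q·S·CD = 2179 × 19.5 × 0.03848 = 1635 N

D = 1640 N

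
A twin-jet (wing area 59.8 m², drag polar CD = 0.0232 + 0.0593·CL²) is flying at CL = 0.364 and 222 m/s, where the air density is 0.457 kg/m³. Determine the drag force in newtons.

D = 20900 N

CD = 0.0232 + 0.0593 × 0.364² = 0.03106
D = ½ρv²S·CD = ½ × 0.457 × 222² × 59.8 × 0.03106 = 20900 N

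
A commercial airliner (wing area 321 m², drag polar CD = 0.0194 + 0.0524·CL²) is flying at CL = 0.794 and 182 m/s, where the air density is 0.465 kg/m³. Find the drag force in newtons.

CD = 0.0194 + 0.0524 × 0.794² = 0.05243
D = ½ρv²S·CD = ½ × 0.465 × 182² × 321 × 0.05243 = 1.3×10^5 N

D = 1.3×10^5 N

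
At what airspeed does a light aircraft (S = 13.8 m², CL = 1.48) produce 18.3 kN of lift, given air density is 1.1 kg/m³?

L = ½ρv²S·CL ⇒ v = √(2L/(ρ·S·CL))
v = √(2 × 18300 / (1.1 × 13.8 × 1.48)) = √1629 = 40.4 m/s

v = 40.4 m/s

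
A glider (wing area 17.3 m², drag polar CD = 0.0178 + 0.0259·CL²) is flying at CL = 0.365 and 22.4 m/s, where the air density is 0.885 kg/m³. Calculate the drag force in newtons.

CD = 0.0178 + 0.0259 × 0.365² = 0.02125
D = ½ρv²S·CD = ½ × 0.885 × 22.4² × 17.3 × 0.02125 = 81.6 N

D = 81.6 N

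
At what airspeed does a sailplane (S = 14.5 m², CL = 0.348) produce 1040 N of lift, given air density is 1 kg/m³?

L = ½ρv²S·CL ⇒ v = √(2L/(ρ·S·CL))
v = √(2 × 1040 / (1 × 14.5 × 0.348)) = √412.2 = 20.3 m/s

v = 20.3 m/s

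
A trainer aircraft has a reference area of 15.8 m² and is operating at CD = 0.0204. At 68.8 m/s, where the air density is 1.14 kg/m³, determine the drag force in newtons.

D = ½ρv²S·CD = ½ × 1.14 × 68.8² × 15.8 × 0.0204 = 870 N

D = 870 N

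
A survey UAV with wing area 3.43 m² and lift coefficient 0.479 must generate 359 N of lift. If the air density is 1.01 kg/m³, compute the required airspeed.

v = 20.8 m/s

L = ½ρv²S·CL ⇒ v = √(2L/(ρ·S·CL))
v = √(2 × 359 / (1.01 × 3.43 × 0.479)) = √432.7 = 20.8 m/s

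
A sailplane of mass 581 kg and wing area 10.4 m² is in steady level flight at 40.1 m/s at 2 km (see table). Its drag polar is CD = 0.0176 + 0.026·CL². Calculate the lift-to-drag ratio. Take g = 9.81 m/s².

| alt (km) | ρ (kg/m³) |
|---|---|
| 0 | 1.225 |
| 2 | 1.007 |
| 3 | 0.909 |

At 2 km, from the table: ρ = 1.007 kg/m³.
In steady level flight, lift balances weight: W = mg = 581 × 9.81 = 5699.6 N.
q = ½ρv² = ½ × 1.007 × 40.1² = 809.6 Pa.
Required CL = L/(qS) = 5699.6/(809.6·10.4) = 0.6769.
CD = 0.0176 + 0.026 × 0.6769² = 0.02951.
L/D = CL/CD = 0.6769 / 0.02951 = 22.9

L/D = 22.9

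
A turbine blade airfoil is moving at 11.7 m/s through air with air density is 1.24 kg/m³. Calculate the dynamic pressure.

q = 84.9 Pa

q = ½ρv² = ½ × 1.24 × 11.7² = 84.9 Pa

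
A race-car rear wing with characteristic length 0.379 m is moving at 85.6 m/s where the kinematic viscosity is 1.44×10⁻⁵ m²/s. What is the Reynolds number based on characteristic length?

Re = v·c/ν = 85.6 × 0.379 / (1.44×10⁻⁵) = 2.25×10^6

Re = 2.25×10^6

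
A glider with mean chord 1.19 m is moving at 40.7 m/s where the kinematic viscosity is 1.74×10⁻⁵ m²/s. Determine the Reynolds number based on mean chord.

Re = v·c/ν = 40.7 × 1.19 / (1.74×10⁻⁵) = 2.78×10^6

Re = 2.78×10^6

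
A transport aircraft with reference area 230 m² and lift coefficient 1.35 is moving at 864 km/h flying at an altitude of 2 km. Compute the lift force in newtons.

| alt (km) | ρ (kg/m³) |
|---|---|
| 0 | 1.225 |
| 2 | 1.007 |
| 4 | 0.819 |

At 2 km, from the table: ρ = 1.007 kg/m³.
Convert speed: v = 864 km/h ÷ 3.6 = 240 m/s.
Dynamic pressure q = ½ρv² = ½ × 1.007 × 240² = 29000 Pa.
L = q·S·CL = 29000 × 230 × 1.35 = 9×10^6 N ≈ 9000 kN

L = 9×10^6 N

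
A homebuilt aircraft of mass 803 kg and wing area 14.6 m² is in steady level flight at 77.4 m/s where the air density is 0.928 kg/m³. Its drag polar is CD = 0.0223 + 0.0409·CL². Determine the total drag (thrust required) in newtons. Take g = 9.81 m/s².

Level flight ⇒ L = W = m·g = 803 × 9.81 = 7877.4 N.
Dynamic pressure q = 0.5 × 0.928 × 77.4² = 2780 Pa.
Required CL = L/(qS) = 7877.4/(2780·14.6) = 0.1941.
CD = 0.0223 + 0.0409 × 0.1941² = 0.02384.
D = q·S·CD = 2780 × 14.6 × 0.02384 = 967.6 N

D = 968 N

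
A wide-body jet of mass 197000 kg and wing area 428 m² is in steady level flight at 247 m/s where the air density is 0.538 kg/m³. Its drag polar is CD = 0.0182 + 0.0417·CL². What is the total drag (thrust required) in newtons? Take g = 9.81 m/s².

D = 1.5×10^5 N

Level flight ⇒ L = W = m·g = 197000 × 9.81 = 1.9326×10^6 N.
q = ½ρv² = ½ × 0.538 × 247² = 16410 Pa.
Required CL = L/(qS) = 1.9326×10^6/(16410·428) = 0.2751.
CD = 0.0182 + 0.0417 × 0.2751² = 0.02136.
D = q·S·CD = 16410 × 428 × 0.02136 = 1.5×10^5 N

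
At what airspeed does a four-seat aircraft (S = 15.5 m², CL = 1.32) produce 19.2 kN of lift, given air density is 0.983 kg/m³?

v = 43.7 m/s

L = ½ρv²S·CL ⇒ v = √(2L/(ρ·S·CL))
v = √(2 × 19200 / (0.983 × 15.5 × 1.32)) = √1909 = 43.7 m/s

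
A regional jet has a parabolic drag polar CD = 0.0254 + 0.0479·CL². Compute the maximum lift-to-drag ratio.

(L/D)max = 14.3

For CD = CD0 + K·CL², (L/D)max occurs at CL* = √(CD0/K) and equals 1/(2√(K·CD0)).
(L/D)max = 1/(2√(0.0479 × 0.0254)) = 1/(2 × 0.03488) = 14.3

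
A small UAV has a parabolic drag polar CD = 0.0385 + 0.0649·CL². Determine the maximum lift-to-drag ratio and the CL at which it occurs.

(L/D)max = 10, at CL = 0.77

For CD = CD0 + K·CL², (L/D)max occurs at CL* = √(CD0/K) and equals 1/(2√(K·CD0)).
(L/D)max = 1/(2√(0.0649 × 0.0385)) = 1/(2 × 0.04999) = 10
CL* = √(0.0385/0.0649) = 0.77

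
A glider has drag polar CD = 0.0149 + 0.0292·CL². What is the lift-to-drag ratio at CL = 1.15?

CD = 0.0149 + 0.0292 × 1.15² = 0.05352
L/D = CL/CD = 1.15 / 0.05352 = 21.5

L/D = 21.5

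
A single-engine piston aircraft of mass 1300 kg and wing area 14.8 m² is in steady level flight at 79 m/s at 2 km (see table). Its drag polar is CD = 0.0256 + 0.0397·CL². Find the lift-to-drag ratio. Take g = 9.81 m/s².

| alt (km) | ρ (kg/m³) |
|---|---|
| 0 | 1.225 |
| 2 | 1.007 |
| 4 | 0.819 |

At 2 km, from the table: ρ = 1.007 kg/m³.
In steady level flight, lift balances weight: W = mg = 1300 × 9.81 = 12753 N.
q = ½ρv² = ½ × 1.007 × 79² = 3142 Pa.
Required CL = L/(qS) = 12753/(3142·14.8) = 0.2742.
CD = 0.0256 + 0.0397 × 0.2742² = 0.02859.
L/D = CL/CD = 0.2742 / 0.02859 = 9.59

L/D = 9.59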